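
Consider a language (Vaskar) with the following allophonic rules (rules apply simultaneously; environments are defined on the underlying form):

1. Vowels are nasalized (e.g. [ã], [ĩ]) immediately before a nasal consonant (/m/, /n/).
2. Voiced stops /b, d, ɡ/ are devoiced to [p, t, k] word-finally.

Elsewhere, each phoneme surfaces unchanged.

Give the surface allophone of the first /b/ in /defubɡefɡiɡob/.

[b]

/b/ (between /u/ and /ɡ/): rule 2 targets it, but not word-finally → unchanged [b].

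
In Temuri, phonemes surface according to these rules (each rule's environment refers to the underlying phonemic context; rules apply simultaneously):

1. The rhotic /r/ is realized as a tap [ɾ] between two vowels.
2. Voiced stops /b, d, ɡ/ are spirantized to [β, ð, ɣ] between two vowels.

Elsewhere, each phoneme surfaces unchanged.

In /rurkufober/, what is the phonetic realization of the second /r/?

/r/ (between /u/ and /k/) fails the environment for rule 1, so it stays [r].

[r]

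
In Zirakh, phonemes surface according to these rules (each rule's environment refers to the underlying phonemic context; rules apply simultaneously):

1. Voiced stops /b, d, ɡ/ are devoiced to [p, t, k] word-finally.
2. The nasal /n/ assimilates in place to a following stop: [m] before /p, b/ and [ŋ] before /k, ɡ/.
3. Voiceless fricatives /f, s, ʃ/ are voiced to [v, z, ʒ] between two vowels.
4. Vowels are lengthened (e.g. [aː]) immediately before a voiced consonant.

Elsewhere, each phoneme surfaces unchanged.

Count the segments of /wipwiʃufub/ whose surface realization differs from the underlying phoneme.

4

Segments that undergo a rule: /ʃ/ → [ʒ] (rule 3); /f/ → [v] (rule 3); /u/ → [uː] (rule 4); /b/ → [p] (rule 1).
All other segments surface unchanged.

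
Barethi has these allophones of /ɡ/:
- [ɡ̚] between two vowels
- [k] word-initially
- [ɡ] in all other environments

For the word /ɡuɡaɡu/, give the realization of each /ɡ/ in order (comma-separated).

[k], [ɡ̚], [ɡ̚]

Occurrence 1 (position 1): word-initially → [k].
Occurrence 2 (position 3): between two vowels → [ɡ̚].
Occurrence 3 (position 5): between two vowels → [ɡ̚].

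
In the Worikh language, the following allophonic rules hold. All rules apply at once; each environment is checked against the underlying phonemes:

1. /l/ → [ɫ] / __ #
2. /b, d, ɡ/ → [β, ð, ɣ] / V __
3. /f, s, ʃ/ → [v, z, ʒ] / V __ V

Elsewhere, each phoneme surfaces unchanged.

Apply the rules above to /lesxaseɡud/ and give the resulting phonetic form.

/l/ (word-initial) fails the environment for rule 1, so it stays [l].
/s/ (between /e/ and /x/): rule 3 targets it, but not between two vowels → unchanged [s].
/s/ meets the environment for rule 3 (between two vowels) → [z].
/ɡ/ (between /e/ and /u/): immediately after a vowel, so rule 2 applies → [ɣ].
/d/ (word-final): immediately after a vowel, so rule 2 applies → [ð].

[lesxazeɣuð]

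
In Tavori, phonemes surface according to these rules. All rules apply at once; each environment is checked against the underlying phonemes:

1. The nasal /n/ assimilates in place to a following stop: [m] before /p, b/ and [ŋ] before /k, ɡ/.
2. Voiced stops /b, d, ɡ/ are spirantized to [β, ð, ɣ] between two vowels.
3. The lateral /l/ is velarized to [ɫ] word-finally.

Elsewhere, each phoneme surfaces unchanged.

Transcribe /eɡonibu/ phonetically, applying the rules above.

[eɣoniβu]

/e/ (word-initial) is unaffected → [e].
/ɡ/ (between /e/ and /o/): between two vowels, so rule 2 applies → [ɣ].
/o/ — not in any rule's target class → [o].
/n/ (between /o/ and /i/) fails the environment for rule 1, so it stays [n].
/i/ (between /n/ and /b/) is unaffected → [i].
Rule 2 applies to /b/ (between /i/ and /u/: between two vowels) → [β].
/u/ — not in any rule's target class → [u].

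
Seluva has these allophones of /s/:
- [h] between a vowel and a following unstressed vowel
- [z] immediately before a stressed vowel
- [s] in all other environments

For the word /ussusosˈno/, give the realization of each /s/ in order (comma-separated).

Occurrence 1 (position 2): no conditioning environment matches → elsewhere allophone [s].
Occurrence 2 (position 3): no conditioning environment matches → elsewhere allophone [s].
Occurrence 3 (position 5): between a vowel and a following unstressed vowel → [h].
Occurrence 4 (position 7): no conditioning environment matches → elsewhere allophone [s].

[s], [s], [h], [s]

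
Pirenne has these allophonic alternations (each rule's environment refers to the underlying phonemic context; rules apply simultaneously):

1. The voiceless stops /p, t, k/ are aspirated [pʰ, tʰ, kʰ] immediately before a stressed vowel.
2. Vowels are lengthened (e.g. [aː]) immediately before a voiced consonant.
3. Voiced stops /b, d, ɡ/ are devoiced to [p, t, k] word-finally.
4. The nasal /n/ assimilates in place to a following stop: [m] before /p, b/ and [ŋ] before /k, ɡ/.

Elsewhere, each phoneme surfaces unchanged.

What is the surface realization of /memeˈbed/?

/m/ (word-initial) is unaffected → [m].
/e/ meets the environment for rule 2 (before a voiced consonant) → [eː].
/m/ — not in any rule's target class → [m].
Rule 2 applies to /e/ (between /m/ and /b/: before a voiced consonant) → [eː].
/b/ (between /e/ and /e/) fails the environment for rule 3, so it stays [b].
/e/ (between /b/ and /d/): before a voiced consonant, so rule 2 applies → [eː].
/d/ (word-final): word-finally, so rule 3 applies → [t].

[meːmeːˈbeːt]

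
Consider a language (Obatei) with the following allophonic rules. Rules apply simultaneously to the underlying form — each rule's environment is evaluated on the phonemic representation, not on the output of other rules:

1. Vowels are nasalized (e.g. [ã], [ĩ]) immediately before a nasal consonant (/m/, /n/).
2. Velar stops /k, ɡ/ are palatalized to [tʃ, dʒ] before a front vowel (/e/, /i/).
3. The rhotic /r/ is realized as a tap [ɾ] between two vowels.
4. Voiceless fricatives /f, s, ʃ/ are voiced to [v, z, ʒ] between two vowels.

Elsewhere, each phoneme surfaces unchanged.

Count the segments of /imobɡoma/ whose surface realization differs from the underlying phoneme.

2

Segments that undergo a rule: /i/ → [ĩ] (rule 1); /o/ → [õ] (rule 1).
All other segments surface unchanged.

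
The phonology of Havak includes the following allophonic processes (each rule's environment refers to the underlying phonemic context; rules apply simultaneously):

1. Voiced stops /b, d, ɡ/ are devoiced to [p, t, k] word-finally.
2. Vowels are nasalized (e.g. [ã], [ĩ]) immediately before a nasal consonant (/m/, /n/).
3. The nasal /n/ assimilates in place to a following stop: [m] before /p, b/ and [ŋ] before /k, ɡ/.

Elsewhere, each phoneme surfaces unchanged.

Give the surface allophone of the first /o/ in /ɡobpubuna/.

[o]

/o/ — between /ɡ/ and /b/; rule 2 does not apply here → [o].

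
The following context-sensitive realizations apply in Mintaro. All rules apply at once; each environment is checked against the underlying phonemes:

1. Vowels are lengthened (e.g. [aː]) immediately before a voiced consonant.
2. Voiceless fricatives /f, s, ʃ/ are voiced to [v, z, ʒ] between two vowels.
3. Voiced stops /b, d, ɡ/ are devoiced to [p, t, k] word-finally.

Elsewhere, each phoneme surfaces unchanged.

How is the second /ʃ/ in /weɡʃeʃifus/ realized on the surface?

/ʃ/ meets the environment for rule 2 (between two vowels) → [ʒ].

[ʒ]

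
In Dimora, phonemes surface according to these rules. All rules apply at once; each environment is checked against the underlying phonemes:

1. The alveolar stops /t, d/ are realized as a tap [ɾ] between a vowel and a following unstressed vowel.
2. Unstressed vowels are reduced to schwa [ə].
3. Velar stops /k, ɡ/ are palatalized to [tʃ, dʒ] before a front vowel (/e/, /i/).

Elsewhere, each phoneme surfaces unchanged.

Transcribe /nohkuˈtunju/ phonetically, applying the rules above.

/n/ stays [n].
Rule 2 applies to /o/ (between /n/ and /h/: in an unstressed syllable) → [ə].
/h/ (between /o/ and /k/) is unaffected → [h].
/k/ (between /h/ and /u/): rule 3 targets it, but not before a front vowel → unchanged [k].
/u/ — between /k/ and /t/, in an unstressed syllable — surfaces as [ə] (rule 2).
/t/ (between /u/ and /u/): rule 1 targets it, but not between a vowel and a following unstressed vowel → unchanged [t].
/u/ (between /t/ and /n/): rule 2 targets it, but not in an unstressed syllable → unchanged [u].
/n/ (between /u/ and /j/) is unaffected → [n].
/j/ — not in any rule's target class → [j].
/u/ (word-final) occurs in an unstressed syllable → [ə] by rule 2.

[nəhkəˈtunjə]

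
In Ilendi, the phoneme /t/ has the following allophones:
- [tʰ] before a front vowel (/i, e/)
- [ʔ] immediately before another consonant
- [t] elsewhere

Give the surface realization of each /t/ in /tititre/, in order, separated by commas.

[tʰ], [tʰ], [ʔ]

Occurrence 1 (position 1): before a front vowel (/i, e/) → [tʰ].
Occurrence 2 (position 3): before a front vowel (/i, e/) → [tʰ].
Occurrence 3 (position 5): immediately before another consonant → [ʔ].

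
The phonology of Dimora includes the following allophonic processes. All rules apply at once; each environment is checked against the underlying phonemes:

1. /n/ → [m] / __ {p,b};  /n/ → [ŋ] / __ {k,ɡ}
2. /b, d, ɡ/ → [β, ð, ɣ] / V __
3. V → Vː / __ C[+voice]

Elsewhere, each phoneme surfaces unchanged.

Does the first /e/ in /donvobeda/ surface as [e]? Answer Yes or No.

No

Rule 3 applies to /e/ (between /b/ and /d/: before a voiced consonant) → [eː].
The actual realization is [eː], not [e].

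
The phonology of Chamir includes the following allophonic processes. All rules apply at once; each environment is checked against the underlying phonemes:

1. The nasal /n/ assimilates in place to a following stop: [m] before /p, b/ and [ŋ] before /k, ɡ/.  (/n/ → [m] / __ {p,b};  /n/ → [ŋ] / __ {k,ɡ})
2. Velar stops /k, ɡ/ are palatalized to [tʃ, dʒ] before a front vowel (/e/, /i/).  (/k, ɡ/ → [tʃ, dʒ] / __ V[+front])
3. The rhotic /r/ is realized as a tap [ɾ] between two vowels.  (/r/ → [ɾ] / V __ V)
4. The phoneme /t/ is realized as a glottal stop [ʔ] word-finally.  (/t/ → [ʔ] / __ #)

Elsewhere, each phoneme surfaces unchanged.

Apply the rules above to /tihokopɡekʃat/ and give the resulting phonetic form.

/t/ (word-initial) fails the environment for rule 4, so it stays [t].
/i/ (between /t/ and /h/): no rule targets it → [i].
/h/ (between /i/ and /o/): no rule targets it → [h].
/o/ — not in any rule's target class → [o].
/k/ (between /o/ and /o/): rule 2 targets it, but not before a front vowel → unchanged [k].
/o/ — not in any rule's target class → [o].
/p/ (between /o/ and /ɡ/) is unaffected → [p].
/ɡ/ — between /p/ and /e/, before a front vowel — surfaces as [dʒ] (rule 2).
/e/ stays [e].
/k/ (between /e/ and /ʃ/) fails the environment for rule 2, so it stays [k].
/ʃ/ (between /k/ and /a/) is unaffected → [ʃ].
/a/ (between /ʃ/ and /t/): no rule targets it → [a].
/t/ meets the environment for rule 4 (word-finally) → [ʔ].

[tihokopdʒekʃaʔ]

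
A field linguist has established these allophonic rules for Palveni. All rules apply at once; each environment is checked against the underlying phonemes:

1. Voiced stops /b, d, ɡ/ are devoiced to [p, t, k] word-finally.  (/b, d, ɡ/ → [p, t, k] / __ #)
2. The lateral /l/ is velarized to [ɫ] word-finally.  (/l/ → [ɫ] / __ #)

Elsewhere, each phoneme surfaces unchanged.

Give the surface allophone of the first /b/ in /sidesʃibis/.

[b]

/b/ (between /i/ and /i/) is in the target of rule 1 but the environment (word-finally) is not met → [b].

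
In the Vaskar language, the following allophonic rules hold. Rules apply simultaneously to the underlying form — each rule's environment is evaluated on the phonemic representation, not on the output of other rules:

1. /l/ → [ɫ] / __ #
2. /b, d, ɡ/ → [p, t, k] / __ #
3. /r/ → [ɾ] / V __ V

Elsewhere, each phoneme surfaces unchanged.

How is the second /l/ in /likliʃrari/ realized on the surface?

[l]

/l/ (between /k/ and /i/) fails the environment for rule 1, so it stays [l].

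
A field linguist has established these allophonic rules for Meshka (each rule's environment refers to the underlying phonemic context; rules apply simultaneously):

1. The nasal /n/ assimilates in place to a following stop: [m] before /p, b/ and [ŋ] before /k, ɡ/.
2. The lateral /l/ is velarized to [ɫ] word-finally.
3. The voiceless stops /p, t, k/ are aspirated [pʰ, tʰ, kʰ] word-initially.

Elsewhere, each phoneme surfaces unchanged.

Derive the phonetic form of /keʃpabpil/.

/k/ (word-initial) occurs word-initially → [kʰ] by rule 3.
/e/ (between /k/ and /ʃ/): no rule targets it → [e].
/ʃ/ (between /e/ and /p/): no rule targets it → [ʃ].
/p/ (between /ʃ/ and /a/) fails the environment for rule 3, so it stays [p].
/a/ (between /p/ and /b/): no rule targets it → [a].
/b/ (between /a/ and /p/) is unaffected → [b].
/p/ — between /b/ and /i/; rule 3 does not apply here → [p].
/i/ stays [i].
Rule 2 applies to /l/ (word-final: word-finally) → [ɫ].

[kʰeʃpabpiɫ]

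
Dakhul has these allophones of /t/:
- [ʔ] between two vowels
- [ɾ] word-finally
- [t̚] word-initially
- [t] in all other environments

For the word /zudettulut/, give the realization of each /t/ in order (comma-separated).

[t], [t], [ɾ]

Occurrence 1 (position 5): no conditioning environment matches → elsewhere allophone [t].
Occurrence 2 (position 6): no conditioning environment matches → elsewhere allophone [t].
Occurrence 3 (position 10): word-finally → [ɾ].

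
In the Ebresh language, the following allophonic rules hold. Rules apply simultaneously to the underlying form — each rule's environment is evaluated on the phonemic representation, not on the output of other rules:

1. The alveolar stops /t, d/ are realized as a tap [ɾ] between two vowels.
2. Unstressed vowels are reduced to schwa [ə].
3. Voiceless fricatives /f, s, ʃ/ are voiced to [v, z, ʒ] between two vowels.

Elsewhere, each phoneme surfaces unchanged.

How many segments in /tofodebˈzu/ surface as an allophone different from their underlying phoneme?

Segments that undergo a rule: /o/ → [ə] (rule 2); /f/ → [v] (rule 3); /o/ → [ə] (rule 2); /d/ → [ɾ] (rule 1); /e/ → [ə] (rule 2).
All other segments surface unchanged.

5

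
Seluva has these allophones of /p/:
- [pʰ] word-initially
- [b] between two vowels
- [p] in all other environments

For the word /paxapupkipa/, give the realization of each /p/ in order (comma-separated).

[pʰ], [b], [p], [b]

Occurrence 1 (position 1): word-initially → [pʰ].
Occurrence 2 (position 5): between two vowels → [b].
Occurrence 3 (position 7): no conditioning environment matches → elsewhere allophone [p].
Occurrence 4 (position 10): between two vowels → [b].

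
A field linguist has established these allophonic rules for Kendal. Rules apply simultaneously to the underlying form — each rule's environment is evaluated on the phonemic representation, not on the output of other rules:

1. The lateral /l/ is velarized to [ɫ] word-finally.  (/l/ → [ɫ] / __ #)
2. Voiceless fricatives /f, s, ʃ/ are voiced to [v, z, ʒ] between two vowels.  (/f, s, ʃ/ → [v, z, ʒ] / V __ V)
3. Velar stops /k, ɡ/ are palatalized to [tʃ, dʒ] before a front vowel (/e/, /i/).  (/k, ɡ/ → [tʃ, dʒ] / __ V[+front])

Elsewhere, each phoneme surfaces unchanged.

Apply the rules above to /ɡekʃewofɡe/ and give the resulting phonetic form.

/ɡ/ — word-initial, before a front vowel — surfaces as [dʒ] (rule 3).
/e/ (between /ɡ/ and /k/) is unaffected → [e].
/k/ (between /e/ and /ʃ/) fails the environment for rule 3, so it stays [k].
/ʃ/ (between /k/ and /e/) fails the environment for rule 2, so it stays [ʃ].
/e/ stays [e].
/w/ (between /e/ and /o/): no rule targets it → [w].
/o/ (between /w/ and /f/): no rule targets it → [o].
/f/ (between /o/ and /ɡ/) fails the environment for rule 2, so it stays [f].
Rule 3 applies to /ɡ/ (between /f/ and /e/: before a front vowel) → [dʒ].
/e/ (word-final) is unaffected → [e].

[dʒekʃewofdʒe]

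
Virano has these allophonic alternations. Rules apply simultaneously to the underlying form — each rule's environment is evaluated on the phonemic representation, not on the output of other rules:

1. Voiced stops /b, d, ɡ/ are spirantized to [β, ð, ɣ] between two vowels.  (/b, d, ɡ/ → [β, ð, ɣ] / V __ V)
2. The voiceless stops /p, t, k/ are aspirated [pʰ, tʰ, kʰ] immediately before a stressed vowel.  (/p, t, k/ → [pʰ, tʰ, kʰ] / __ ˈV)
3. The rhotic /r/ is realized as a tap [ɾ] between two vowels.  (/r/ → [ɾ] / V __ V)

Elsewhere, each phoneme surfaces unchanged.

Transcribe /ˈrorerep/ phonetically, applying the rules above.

[ˈroɾeɾep]

/r/ (word-initial): rule 3 targets it, but not between two vowels → unchanged [r].
/o/ stays [o].
Rule 3 applies to /r/ (between /o/ and /e/: between two vowels) → [ɾ].
/e/ (between /r/ and /r/): no rule targets it → [e].
/r/ — between /e/ and /e/, between two vowels — surfaces as [ɾ] (rule 3).
/e/ stays [e].
/p/ — word-final; rule 2 does not apply here → [p].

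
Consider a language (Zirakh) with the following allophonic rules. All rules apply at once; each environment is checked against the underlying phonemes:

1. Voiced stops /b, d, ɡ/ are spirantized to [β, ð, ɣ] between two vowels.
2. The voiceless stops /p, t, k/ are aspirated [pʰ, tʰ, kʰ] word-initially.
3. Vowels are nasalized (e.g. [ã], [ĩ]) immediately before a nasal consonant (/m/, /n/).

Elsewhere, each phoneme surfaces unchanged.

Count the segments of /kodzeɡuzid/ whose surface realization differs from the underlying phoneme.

2

Segments that undergo a rule: /k/ → [kʰ] (rule 2); /ɡ/ → [ɣ] (rule 1).
All other segments surface unchanged.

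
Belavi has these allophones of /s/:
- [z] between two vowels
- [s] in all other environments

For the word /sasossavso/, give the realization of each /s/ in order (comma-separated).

Occurrence 1 (position 1): no conditioning environment matches → elsewhere allophone [s].
Occurrence 2 (position 3): between two vowels → [z].
Occurrence 3 (position 5): no conditioning environment matches → elsewhere allophone [s].
Occurrence 4 (position 6): no conditioning environment matches → elsewhere allophone [s].
Occurrence 5 (position 9): no conditioning environment matches → elsewhere allophone [s].

[s], [z], [s], [s], [s]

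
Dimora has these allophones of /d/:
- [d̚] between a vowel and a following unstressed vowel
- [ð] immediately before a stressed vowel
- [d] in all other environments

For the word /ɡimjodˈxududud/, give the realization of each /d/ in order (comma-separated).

[d], [d̚], [d̚], [d]

Occurrence 1 (position 6): no conditioning environment matches → elsewhere allophone [d].
Occurrence 2 (position 9): between a vowel and a following unstressed vowel → [d̚].
Occurrence 3 (position 11): between a vowel and a following unstressed vowel → [d̚].
Occurrence 4 (position 13): no conditioning environment matches → elsewhere allophone [d].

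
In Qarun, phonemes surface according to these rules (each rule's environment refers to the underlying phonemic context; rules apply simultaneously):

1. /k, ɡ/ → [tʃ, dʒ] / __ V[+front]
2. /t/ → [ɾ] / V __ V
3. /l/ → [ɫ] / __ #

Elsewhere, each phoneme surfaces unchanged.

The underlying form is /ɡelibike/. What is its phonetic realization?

[dʒelibitʃe]

Rule 1 applies to /ɡ/ (word-initial: before a front vowel) → [dʒ].
/e/ (between /ɡ/ and /l/) is unaffected → [e].
/l/ (between /e/ and /i/) is in the target of rule 3 but the environment (word-finally) is not met → [l].
/i/ stays [i].
/b/ (between /i/ and /i/): no rule targets it → [b].
/i/ (between /b/ and /k/) is unaffected → [i].
Rule 1 applies to /k/ (between /i/ and /e/: before a front vowel) → [tʃ].
/e/ — not in any rule's target class → [e].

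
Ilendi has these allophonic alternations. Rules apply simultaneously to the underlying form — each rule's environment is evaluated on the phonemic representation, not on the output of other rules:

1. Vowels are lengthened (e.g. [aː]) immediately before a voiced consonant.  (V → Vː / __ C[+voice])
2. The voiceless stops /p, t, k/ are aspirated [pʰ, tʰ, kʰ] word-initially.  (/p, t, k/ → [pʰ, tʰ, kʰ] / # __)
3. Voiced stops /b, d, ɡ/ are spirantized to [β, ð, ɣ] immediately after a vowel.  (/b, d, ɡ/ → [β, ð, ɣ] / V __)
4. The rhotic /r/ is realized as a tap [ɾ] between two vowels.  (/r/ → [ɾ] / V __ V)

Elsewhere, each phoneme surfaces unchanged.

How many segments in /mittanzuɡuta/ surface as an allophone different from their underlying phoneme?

Segments that undergo a rule: /a/ → [aː] (rule 1); /u/ → [uː] (rule 1); /ɡ/ → [ɣ] (rule 3).
All other segments surface unchanged.

3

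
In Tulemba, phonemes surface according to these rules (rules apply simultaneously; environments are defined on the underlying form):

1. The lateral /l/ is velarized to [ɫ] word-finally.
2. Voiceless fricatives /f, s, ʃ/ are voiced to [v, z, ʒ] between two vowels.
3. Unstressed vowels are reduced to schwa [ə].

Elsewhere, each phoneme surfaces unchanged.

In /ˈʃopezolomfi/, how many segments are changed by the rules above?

4

Segments that undergo a rule: /e/ → [ə] (rule 3); /o/ → [ə] (rule 3); /o/ → [ə] (rule 3); /i/ → [ə] (rule 3).
All other segments surface unchanged.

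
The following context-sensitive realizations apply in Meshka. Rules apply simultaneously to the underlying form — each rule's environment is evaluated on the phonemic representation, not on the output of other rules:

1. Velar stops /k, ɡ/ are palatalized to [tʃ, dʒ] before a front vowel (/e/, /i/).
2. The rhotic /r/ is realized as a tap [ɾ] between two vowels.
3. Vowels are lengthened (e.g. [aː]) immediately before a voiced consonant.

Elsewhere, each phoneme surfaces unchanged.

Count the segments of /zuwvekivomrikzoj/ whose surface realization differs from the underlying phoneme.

Segments that undergo a rule: /u/ → [uː] (rule 3); /k/ → [tʃ] (rule 1); /i/ → [iː] (rule 3); /o/ → [oː] (rule 3); /o/ → [oː] (rule 3).
All other segments surface unchanged.

5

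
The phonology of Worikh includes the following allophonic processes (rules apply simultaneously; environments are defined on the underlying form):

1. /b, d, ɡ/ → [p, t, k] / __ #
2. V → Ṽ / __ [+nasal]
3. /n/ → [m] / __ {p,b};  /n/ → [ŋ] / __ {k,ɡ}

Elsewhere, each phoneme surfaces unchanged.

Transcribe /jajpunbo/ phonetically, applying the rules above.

[jajpũmbo]

/j/ stays [j].
/a/ (between /j/ and /j/) is in the target of rule 2 but the environment (before a nasal consonant) is not met → [a].
/j/ — not in any rule's target class → [j].
/p/ (between /j/ and /u/) is unaffected → [p].
/u/ — between /p/ and /n/, before a nasal consonant — surfaces as [ũ] (rule 2).
/n/ (between /u/ and /b/): before a labial or velar stop, so rule 3 applies → [m].
/b/ (between /n/ and /o/): rule 1 targets it, but not word-finally → unchanged [b].
/o/ (word-final): rule 2 targets it, but not before a nasal consonant → unchanged [o].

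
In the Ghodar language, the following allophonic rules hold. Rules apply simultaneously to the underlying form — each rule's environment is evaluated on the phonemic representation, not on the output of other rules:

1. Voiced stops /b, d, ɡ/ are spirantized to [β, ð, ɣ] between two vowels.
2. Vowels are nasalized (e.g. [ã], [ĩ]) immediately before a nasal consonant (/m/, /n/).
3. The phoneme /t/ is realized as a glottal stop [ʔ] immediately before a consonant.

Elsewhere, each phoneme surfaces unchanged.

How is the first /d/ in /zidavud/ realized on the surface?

/d/ (between /i/ and /a/): between two vowels, so rule 1 applies → [ð].

[ð]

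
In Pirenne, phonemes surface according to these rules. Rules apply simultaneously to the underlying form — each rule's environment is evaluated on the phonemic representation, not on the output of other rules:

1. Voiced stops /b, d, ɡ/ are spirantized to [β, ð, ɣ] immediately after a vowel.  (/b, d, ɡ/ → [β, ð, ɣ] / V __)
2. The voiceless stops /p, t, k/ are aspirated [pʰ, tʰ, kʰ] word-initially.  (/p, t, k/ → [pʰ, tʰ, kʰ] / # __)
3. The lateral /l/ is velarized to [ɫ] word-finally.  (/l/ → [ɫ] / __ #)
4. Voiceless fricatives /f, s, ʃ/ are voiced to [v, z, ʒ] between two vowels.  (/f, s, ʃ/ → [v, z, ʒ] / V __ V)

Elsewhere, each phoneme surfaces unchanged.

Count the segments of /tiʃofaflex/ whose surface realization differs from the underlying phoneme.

3

Segments that undergo a rule: /t/ → [tʰ] (rule 2); /ʃ/ → [ʒ] (rule 4); /f/ → [v] (rule 4).
All other segments surface unchanged.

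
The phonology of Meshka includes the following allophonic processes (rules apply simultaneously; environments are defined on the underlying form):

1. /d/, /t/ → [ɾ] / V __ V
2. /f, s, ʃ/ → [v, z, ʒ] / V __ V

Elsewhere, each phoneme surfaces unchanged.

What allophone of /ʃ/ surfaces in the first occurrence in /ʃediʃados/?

/ʃ/ (word-initial) is in the target of rule 2 but the environment (between two vowels) is not met → [ʃ].

[ʃ]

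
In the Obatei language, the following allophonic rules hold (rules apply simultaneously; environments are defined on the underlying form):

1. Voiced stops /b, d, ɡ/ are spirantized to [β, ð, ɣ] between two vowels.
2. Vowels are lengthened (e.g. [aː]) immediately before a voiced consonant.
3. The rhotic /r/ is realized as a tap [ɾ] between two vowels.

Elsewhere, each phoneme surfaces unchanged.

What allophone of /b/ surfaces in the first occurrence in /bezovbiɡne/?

/b/ (word-initial): rule 1 targets it, but not between two vowels → unchanged [b].

[b]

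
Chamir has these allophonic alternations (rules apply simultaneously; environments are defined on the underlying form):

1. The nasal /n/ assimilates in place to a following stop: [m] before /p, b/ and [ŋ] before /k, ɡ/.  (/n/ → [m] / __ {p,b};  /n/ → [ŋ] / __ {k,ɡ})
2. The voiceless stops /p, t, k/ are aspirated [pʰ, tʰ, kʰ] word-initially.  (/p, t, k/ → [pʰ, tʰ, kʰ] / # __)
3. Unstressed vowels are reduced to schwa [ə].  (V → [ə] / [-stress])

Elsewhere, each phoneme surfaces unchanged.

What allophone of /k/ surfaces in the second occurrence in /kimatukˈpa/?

[k]

/k/ (between /u/ and /p/) is in the target of rule 2 but the environment (word-initially) is not met → [k].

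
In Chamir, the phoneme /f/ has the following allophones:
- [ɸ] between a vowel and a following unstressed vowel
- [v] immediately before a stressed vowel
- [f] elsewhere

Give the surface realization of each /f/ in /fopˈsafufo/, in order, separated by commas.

Occurrence 1 (position 1): no conditioning environment matches → elsewhere allophone [f].
Occurrence 2 (position 6): between a vowel and a following unstressed vowel → [ɸ].
Occurrence 3 (position 8): between a vowel and a following unstressed vowel → [ɸ].

[f], [ɸ], [ɸ]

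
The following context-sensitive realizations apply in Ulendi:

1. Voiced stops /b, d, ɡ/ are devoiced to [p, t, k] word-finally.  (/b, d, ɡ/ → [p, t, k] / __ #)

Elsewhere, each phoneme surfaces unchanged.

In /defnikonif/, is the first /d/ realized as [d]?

/d/ (word-initial) fails the environment for rule 1, so it stays [d].
The actual realization is [d], which matches [d].

Yes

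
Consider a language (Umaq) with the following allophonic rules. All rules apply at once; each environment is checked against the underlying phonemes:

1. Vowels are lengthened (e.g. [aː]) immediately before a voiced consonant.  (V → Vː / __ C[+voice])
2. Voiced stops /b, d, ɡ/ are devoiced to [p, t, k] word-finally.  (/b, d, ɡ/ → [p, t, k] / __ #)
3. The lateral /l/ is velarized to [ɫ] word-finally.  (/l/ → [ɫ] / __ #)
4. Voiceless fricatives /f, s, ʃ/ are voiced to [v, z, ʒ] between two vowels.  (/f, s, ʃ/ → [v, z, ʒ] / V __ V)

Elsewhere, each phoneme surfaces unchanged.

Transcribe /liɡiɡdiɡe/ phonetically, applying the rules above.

[liːɡiːɡdiːɡe]

/l/ (word-initial): rule 3 targets it, but not word-finally → unchanged [l].
/i/ (between /l/ and /ɡ/): before a voiced consonant, so rule 1 applies → [iː].
/ɡ/ (between /i/ and /i/) is in the target of rule 2 but the environment (word-finally) is not met → [ɡ].
/i/ (between /ɡ/ and /ɡ/): before a voiced consonant, so rule 1 applies → [iː].
/ɡ/ (between /i/ and /d/) fails the environment for rule 2, so it stays [ɡ].
/d/ (between /ɡ/ and /i/) is in the target of rule 2 but the environment (word-finally) is not met → [d].
/i/ (between /d/ and /ɡ/) occurs before a voiced consonant → [iː] by rule 1.
/ɡ/ (between /i/ and /e/): rule 2 targets it, but not word-finally → unchanged [ɡ].
/e/ — word-final; rule 1 does not apply here → [e].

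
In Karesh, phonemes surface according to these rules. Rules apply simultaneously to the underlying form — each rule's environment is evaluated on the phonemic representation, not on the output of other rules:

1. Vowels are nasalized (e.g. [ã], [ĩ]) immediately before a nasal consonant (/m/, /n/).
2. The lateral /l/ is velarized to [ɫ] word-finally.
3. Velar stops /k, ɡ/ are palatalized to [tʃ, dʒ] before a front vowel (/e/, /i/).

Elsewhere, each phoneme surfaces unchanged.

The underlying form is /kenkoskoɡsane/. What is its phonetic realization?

Rule 3 applies to /k/ (word-initial: before a front vowel) → [tʃ].
/e/ (between /k/ and /n/): before a nasal consonant, so rule 1 applies → [ẽ].
/n/ stays [n].
/k/ (between /n/ and /o/) fails the environment for rule 3, so it stays [k].
/o/ (between /k/ and /s/) is in the target of rule 1 but the environment (before a nasal consonant) is not met → [o].
/s/ (between /o/ and /k/) is unaffected → [s].
/k/ (between /s/ and /o/): rule 3 targets it, but not before a front vowel → unchanged [k].
/o/ (between /k/ and /ɡ/) is in the target of rule 1 but the environment (before a nasal consonant) is not met → [o].
/ɡ/ — between /o/ and /s/; rule 3 does not apply here → [ɡ].
/s/ (between /ɡ/ and /a/) is unaffected → [s].
/a/ (between /s/ and /n/) occurs before a nasal consonant → [ã] by rule 1.
/n/ — not in any rule's target class → [n].
/e/ (word-final) is in the target of rule 1 but the environment (before a nasal consonant) is not met → [e].

[tʃẽnkoskoɡsãne]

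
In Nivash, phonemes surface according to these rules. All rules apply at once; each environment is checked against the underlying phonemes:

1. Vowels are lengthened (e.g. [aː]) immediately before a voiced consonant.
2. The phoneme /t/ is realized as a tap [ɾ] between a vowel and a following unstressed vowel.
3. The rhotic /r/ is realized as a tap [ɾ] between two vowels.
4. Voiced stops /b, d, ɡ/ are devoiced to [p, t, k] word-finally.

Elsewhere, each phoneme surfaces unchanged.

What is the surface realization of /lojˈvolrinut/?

/l/ (word-initial) is unaffected → [l].
/o/ (between /l/ and /j/): before a voiced consonant, so rule 1 applies → [oː].
/j/ (between /o/ and /v/) is unaffected → [j].
/v/ stays [v].
/o/ — between /v/ and /l/, before a voiced consonant — surfaces as [oː] (rule 1).
/l/ (between /o/ and /r/): no rule targets it → [l].
/r/ — between /l/ and /i/; rule 3 does not apply here → [r].
/i/ meets the environment for rule 1 (before a voiced consonant) → [iː].
/n/ (between /i/ and /u/): no rule targets it → [n].
/u/ (between /n/ and /t/) fails the environment for rule 1, so it stays [u].
/t/ (word-final) is in the target of rule 2 but the environment (between a vowel and a following unstressed vowel) is not met → [t].

[loːjˈvoːlriːnut]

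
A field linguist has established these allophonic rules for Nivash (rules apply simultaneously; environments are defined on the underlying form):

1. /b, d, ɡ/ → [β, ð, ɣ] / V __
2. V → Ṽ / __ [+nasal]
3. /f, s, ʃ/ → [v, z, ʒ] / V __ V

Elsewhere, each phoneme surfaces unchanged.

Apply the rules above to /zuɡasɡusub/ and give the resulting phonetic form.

/z/ (word-initial) is unaffected → [z].
/u/ (between /z/ and /ɡ/) fails the environment for rule 2, so it stays [u].
/ɡ/ (between /u/ and /a/) occurs immediately after a vowel → [ɣ] by rule 1.
/a/ (between /ɡ/ and /s/): rule 2 targets it, but not before a nasal consonant → unchanged [a].
/s/ (between /a/ and /ɡ/): rule 3 targets it, but not between two vowels → unchanged [s].
/ɡ/ (between /s/ and /u/) is in the target of rule 1 but the environment (immediately after a vowel) is not met → [ɡ].
/u/ (between /ɡ/ and /s/) fails the environment for rule 2, so it stays [u].
/s/ (between /u/ and /u/) occurs between two vowels → [z] by rule 3.
/u/ (between /s/ and /b/) fails the environment for rule 2, so it stays [u].
Rule 1 applies to /b/ (word-final: immediately after a vowel) → [β].

[zuɣasɡuzuβ]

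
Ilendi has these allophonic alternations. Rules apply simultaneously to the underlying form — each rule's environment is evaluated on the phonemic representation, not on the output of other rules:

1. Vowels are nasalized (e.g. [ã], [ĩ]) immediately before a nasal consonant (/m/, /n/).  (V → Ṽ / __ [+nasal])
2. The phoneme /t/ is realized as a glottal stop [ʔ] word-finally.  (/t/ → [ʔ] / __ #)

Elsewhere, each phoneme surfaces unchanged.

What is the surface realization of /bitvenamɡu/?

[bitvẽnãmɡu]

/b/ — not in any rule's target class → [b].
/i/ (between /b/ and /t/): rule 1 targets it, but not before a nasal consonant → unchanged [i].
/t/ (between /i/ and /v/) is in the target of rule 2 but the environment (word-finally) is not met → [t].
/v/ — not in any rule's target class → [v].
/e/ (between /v/ and /n/) occurs before a nasal consonant → [ẽ] by rule 1.
/n/ — not in any rule's target class → [n].
/a/ — between /n/ and /m/, before a nasal consonant — surfaces as [ã] (rule 1).
/m/ (between /a/ and /ɡ/) is unaffected → [m].
/ɡ/ (between /m/ and /u/): no rule targets it → [ɡ].
/u/ (word-final) fails the environment for rule 1, so it stays [u].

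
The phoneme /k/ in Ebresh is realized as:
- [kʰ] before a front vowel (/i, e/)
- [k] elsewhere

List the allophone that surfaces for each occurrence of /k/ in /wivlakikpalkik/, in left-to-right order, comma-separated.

[kʰ], [k], [kʰ], [k]

Occurrence 1 (position 6): before a front vowel (/i, e/) → [kʰ].
Occurrence 2 (position 8): no conditioning environment matches → elsewhere allophone [k].
Occurrence 3 (position 12): before a front vowel (/i, e/) → [kʰ].
Occurrence 4 (position 14): no conditioning environment matches → elsewhere allophone [k].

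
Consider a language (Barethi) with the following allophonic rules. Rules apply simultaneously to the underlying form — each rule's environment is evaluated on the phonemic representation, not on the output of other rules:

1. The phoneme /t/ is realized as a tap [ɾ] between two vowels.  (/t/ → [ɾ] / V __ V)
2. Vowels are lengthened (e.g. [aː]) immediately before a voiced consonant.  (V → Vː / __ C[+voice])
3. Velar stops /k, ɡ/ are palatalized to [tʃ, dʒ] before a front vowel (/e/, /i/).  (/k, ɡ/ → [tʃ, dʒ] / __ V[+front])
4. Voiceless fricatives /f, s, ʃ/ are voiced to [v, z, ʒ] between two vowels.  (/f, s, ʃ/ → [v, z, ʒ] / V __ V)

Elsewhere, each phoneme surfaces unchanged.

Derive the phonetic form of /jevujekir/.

[jeːvuːjetʃiːr]

/e/ (between /j/ and /v/) occurs before a voiced consonant → [eː] by rule 2.
/u/ (between /v/ and /j/) occurs before a voiced consonant → [uː] by rule 2.
/e/ — between /j/ and /k/; rule 2 does not apply here → [e].
/k/ meets the environment for rule 3 (before a front vowel) → [tʃ].
Rule 2 applies to /i/ (between /k/ and /r/: before a voiced consonant) → [iː].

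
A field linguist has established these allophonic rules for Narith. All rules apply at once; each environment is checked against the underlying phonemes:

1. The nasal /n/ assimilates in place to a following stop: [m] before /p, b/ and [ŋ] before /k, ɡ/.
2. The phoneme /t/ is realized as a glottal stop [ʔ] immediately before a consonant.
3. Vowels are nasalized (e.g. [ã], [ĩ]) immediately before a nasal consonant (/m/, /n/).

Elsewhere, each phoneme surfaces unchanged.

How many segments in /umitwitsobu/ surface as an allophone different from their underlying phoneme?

3

Segments that undergo a rule: /u/ → [ũ] (rule 3); /t/ → [ʔ] (rule 2); /t/ → [ʔ] (rule 2).
All other segments surface unchanged.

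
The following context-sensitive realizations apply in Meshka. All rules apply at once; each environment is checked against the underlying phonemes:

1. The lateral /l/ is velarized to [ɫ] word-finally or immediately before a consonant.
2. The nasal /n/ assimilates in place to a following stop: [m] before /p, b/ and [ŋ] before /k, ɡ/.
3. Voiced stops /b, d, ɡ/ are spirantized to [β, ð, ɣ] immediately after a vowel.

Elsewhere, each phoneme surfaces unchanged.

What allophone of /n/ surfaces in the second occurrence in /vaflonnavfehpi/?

/n/ — between /n/ and /a/; rule 2 does not apply here → [n].

[n]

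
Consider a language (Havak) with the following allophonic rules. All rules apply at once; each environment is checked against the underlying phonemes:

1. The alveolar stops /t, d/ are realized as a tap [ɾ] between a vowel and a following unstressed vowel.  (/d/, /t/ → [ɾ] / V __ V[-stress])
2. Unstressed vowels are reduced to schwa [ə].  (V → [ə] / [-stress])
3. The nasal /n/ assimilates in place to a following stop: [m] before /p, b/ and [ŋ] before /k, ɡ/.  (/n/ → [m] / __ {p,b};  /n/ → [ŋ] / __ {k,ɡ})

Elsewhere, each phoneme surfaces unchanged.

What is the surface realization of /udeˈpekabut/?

/u/ (word-initial) occurs in an unstressed syllable → [ə] by rule 2.
/d/ — between /u/ and /e/, between a vowel and a following unstressed vowel — surfaces as [ɾ] (rule 1).
Rule 2 applies to /e/ (between /d/ and /p/: in an unstressed syllable) → [ə].
/p/ stays [p].
/e/ (between /p/ and /k/) is in the target of rule 2 but the environment (in an unstressed syllable) is not met → [e].
/k/ stays [k].
/a/ (between /k/ and /b/) occurs in an unstressed syllable → [ə] by rule 2.
/b/ (between /a/ and /u/) is unaffected → [b].
/u/ (between /b/ and /t/): in an unstressed syllable, so rule 2 applies → [ə].
/t/ — word-final; rule 1 does not apply here → [t].

[əɾəˈpekəbət]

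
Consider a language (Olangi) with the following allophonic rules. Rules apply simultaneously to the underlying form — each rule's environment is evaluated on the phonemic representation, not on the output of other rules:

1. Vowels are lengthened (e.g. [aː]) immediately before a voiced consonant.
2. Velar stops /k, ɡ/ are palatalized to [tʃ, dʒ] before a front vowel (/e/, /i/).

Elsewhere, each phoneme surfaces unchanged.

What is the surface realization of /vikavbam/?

/i/ (between /v/ and /k/) is in the target of rule 1 but the environment (before a voiced consonant) is not met → [i].
/k/ (between /i/ and /a/) fails the environment for rule 2, so it stays [k].
/a/ (between /k/ and /v/) occurs before a voiced consonant → [aː] by rule 1.
/a/ meets the environment for rule 1 (before a voiced consonant) → [aː].

[vikaːvbaːm]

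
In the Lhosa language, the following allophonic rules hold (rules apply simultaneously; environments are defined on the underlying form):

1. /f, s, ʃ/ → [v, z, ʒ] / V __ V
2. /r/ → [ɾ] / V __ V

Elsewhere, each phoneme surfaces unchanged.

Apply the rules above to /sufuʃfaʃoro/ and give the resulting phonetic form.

/s/ (word-initial) fails the environment for rule 1, so it stays [s].
/f/ meets the environment for rule 1 (between two vowels) → [v].
/ʃ/ — between /u/ and /f/; rule 1 does not apply here → [ʃ].
/f/ — between /ʃ/ and /a/; rule 1 does not apply here → [f].
/ʃ/ (between /a/ and /o/): between two vowels, so rule 1 applies → [ʒ].
/r/ (between /o/ and /o/): between two vowels, so rule 2 applies → [ɾ].

[suvuʃfaʒoɾo]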